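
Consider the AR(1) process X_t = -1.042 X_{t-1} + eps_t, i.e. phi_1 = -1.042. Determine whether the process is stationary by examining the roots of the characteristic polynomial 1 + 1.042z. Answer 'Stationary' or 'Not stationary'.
\text{Not stationary}

The AR(p) characteristic polynomial is P(z) = 1 + 1.042z.
Stationarity requires all roots to lie outside the unit circle, i.e. |z| > 1 for every root.
This is linear in z: 1 + (1.042) z = 0  =>  z = -1/(1.042) = -0.959693,  |z| = 0.959693.
Moduli of all roots: 0.9597.
All moduli strictly greater than 1? No.
Verdict: Not stationary.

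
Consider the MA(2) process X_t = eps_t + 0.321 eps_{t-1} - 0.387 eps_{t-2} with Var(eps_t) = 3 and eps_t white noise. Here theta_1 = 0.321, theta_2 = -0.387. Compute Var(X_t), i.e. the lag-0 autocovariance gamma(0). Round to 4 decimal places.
\gamma(0) = 3.7584

For an MA(q) process X_t = eps_t + sum_i theta_i eps_{t-i} with
Var(eps_t) = sigma^2, the variance is
  gamma(0) = sigma^2 * (1 + sum_i theta_i^2).
  sum_i theta_i^2 = (0.321)^2 + (-0.387)^2 = 0.103041 + 0.149769 = 0.25281.
  gamma(0) = 3 * (1 + 0.25281) = 3 * 1.25281 = 3.75843, which rounds to 3.7584.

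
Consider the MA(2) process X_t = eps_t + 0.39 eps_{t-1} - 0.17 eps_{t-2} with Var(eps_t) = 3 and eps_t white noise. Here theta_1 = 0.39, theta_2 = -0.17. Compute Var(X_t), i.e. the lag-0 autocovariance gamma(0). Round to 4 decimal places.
\gamma(0) = 3.5430

For an MA(q) process X_t = eps_t + sum_i theta_i eps_{t-i} with
Var(eps_t) = sigma^2, the variance is
  gamma(0) = sigma^2 * (1 + sum_i theta_i^2).
  sum_i theta_i^2 = (0.39)^2 + (-0.17)^2 = 0.1521 + 0.0289 = 0.181.
  gamma(0) = 3 * (1 + 0.181) = 3 * 1.181 = 3.543, which rounds to 3.5430.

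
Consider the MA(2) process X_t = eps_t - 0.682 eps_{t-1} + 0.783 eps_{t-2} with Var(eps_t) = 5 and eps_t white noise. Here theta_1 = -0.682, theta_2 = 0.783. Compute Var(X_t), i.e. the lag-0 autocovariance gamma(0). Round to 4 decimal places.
\gamma(0) = 10.3911

For an MA(q) process X_t = eps_t + sum_i theta_i eps_{t-i} with
Var(eps_t) = sigma^2, the variance is
  gamma(0) = sigma^2 * (1 + sum_i theta_i^2).
  sum_i theta_i^2 = (-0.682)^2 + (0.783)^2 = 0.465124 + 0.613089 = 1.078213.
  gamma(0) = 5 * (1 + 1.078213) = 5 * 2.078213 = 10.391065, which rounds to 10.3911.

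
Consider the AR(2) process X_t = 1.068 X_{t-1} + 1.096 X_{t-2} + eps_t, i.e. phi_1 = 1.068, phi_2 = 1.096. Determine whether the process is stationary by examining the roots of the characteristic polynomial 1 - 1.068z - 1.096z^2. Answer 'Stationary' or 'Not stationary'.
\text{Not stationary}

The AR(p) characteristic polynomial is P(z) = 1 - 1.068z - 1.096z^2.
Stationarity requires all roots to lie outside the unit circle, i.e. |z| > 1 for every root.
Set 1 + (-1.068) z + (-1.096) z^2 = 0, i.e. a z^2 + b z + c = 0 with a = -1.096, b = -1.068, c = 1.
Discriminant D = b^2 - 4ac = (-1.068)^2 - 4*(-1.096)*1 = 1.140624 - (-4.384) = 5.524624.
D >= 0, so the roots are real: z = (-b +/- sqrt(D)) / (2a) = (1.068 +/- 2.350452) / (-2.192).
  z_1 = (1.068 + 2.350452) / (-2.192) = -1.5595,   |z_1| = 1.5595.
  z_2 = (1.068 - 2.350452) / (-2.192) = 0.5851,   |z_2| = 0.5851.
Moduli of all roots: 1.5595, 0.5851.
All moduli strictly greater than 1? No.
Verdict: Not stationary.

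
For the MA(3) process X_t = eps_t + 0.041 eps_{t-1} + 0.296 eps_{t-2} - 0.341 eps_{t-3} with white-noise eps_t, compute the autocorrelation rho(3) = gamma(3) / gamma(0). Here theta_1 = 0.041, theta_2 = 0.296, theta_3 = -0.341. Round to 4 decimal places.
\rho(3) = -0.2829

For an MA(q) process with theta_0 = 1, the autocovariance is
  gamma(k) = sigma^2 * sum_{i=0..q-k} theta_i * theta_{i+k},
and rho(k) = gamma(k) / gamma(0). Sigma^2 cancels.
  numerator   = (1)*(-0.341) = -0.341.
  denominator = (1)^2 + (0.041)^2 + (0.296)^2 + (-0.341)^2 = 1.205578.
  rho(3) = -0.341 / 1.205578 = -0.2829.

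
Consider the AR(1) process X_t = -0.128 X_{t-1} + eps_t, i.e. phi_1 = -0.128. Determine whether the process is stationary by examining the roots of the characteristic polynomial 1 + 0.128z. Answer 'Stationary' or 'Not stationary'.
\text{Stationary}

The AR(p) characteristic polynomial is P(z) = 1 + 0.128z.
Stationarity requires all roots to lie outside the unit circle, i.e. |z| > 1 for every root.
This is linear in z: 1 + (0.128) z = 0  =>  z = -1/(0.128) = -7.8125,  |z| = 7.8125.
Moduli of all roots: 7.8125.
All moduli strictly greater than 1? Yes.
Verdict: Stationary.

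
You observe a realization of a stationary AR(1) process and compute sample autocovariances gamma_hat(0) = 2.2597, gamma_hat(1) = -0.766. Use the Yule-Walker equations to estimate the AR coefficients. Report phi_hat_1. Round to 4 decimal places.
\hat\phi_{1} = -0.3390

The Yule-Walker equations for an AR(p) process read, in matrix form,
  Gamma_p phi = r_p,   with   (Gamma_p)_{ij} = gamma(|i - j|),
                       (r_p)_i = gamma(i),   i,j = 1..p.
Substitute the sample gammas (Toeplitz matrix and right-hand side of size 1):
  Gamma_p = [[2.2597]]
  r_p     = [-0.766]
With p = 1 this is the single equation gamma(0) phi_1 = gamma(1):
  phi_hat_1 = gamma(1) / gamma(0) = -0.766 / 2.2597 = -0.3390.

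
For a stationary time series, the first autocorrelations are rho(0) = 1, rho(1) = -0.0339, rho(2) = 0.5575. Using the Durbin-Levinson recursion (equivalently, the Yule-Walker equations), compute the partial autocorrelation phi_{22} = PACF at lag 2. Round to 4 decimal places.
\phi_{22} = 0.5570

The PACF at lag k is phi_{kk}, the last component of the solution
to the Yule-Walker system G_k phi = r_k where
  (G_k)_{ij} = rho(|i - j|), (r_k)_i = rho(i), i,j = 1..k.
Equivalently, Durbin-Levinson gives phi_{kk} iteratively:
  phi_{11} = rho(1)
  phi_{kk} = [rho(k) - sum_{j=1..k-1} phi_{k-1,j} rho(k-j)]
            / [1 - sum_{j=1..k-1} phi_{k-1,j} rho(j)],
  phi_{k,j} = phi_{k-1,j} - phi_{kk} phi_{k-1,k-j},  j = 1..k-1.
Step k = 1:
  phi_11 = rho(1) = -0.0339.
Step k = 2:
  phi_22 = [rho(2) - phi_11 rho(1)] / [1 - phi_11 rho(1)] = [0.5575 - (-0.0339)(-0.0339)] / [1 - (-0.0339)(-0.0339)]
         = 0.55635079 / 0.99885079 = 0.557.
Therefore phi_{22} = 0.5570.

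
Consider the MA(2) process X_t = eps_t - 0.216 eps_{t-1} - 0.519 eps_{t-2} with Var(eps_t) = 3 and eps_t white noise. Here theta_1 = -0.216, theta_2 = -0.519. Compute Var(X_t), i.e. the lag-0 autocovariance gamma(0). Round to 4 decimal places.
\gamma(0) = 3.9481

For an MA(q) process X_t = eps_t + sum_i theta_i eps_{t-i} with
Var(eps_t) = sigma^2, the variance is
  gamma(0) = sigma^2 * (1 + sum_i theta_i^2).
  sum_i theta_i^2 = (-0.216)^2 + (-0.519)^2 = 0.046656 + 0.269361 = 0.316017.
  gamma(0) = 3 * (1 + 0.316017) = 3 * 1.316017 = 3.948051, which rounds to 3.9481.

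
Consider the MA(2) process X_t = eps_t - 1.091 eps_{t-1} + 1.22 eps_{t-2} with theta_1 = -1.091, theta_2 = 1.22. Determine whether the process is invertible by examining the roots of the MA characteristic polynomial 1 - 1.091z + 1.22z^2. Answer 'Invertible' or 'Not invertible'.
\text{Not invertible}

The MA(q) characteristic polynomial is P(z) = 1 - 1.091z + 1.22z^2.
Invertibility requires all roots to lie outside the unit circle, i.e. |z| > 1 for every root.
Set 1 + (-1.091) z + (1.22) z^2 = 0, i.e. a z^2 + b z + c = 0 with a = 1.22, b = -1.091, c = 1.
Discriminant D = b^2 - 4ac = (-1.091)^2 - 4*(1.22)*1 = 1.190281 - (4.88) = -3.689719.
D < 0, so the roots are the complex-conjugate pair z = (-b +/- i sqrt(-D)) / (2a) = 0.4471 +/- 0.7872i.
For a conjugate pair |z|^2 = z * conj(z) = (product of roots) = c/a = 1/(1.22) = 0.819672, so |z| = sqrt(0.819672) = 0.9054 for both roots.
Moduli of all roots: 0.9054, 0.9054.
All moduli strictly greater than 1? No.
Verdict: Not invertible.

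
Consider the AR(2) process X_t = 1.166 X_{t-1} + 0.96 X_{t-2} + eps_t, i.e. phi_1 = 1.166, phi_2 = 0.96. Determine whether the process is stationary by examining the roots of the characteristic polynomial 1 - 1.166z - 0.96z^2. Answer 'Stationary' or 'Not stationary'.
\text{Not stationary}

The AR(p) characteristic polynomial is P(z) = 1 - 1.166z - 0.96z^2.
Stationarity requires all roots to lie outside the unit circle, i.e. |z| > 1 for every root.
Set 1 + (-1.166) z + (-0.96) z^2 = 0, i.e. a z^2 + b z + c = 0 with a = -0.96, b = -1.166, c = 1.
Discriminant D = b^2 - 4ac = (-1.166)^2 - 4*(-0.96)*1 = 1.359556 - (-3.84) = 5.199556.
D >= 0, so the roots are real: z = (-b +/- sqrt(D)) / (2a) = (1.166 +/- 2.280253) / (-1.92).
  z_1 = (1.166 + 2.280253) / (-1.92) = -1.7949,   |z_1| = 1.7949.
  z_2 = (1.166 - 2.280253) / (-1.92) = 0.5803,   |z_2| = 0.5803.
Moduli of all roots: 1.7949, 0.5803.
All moduli strictly greater than 1? No.
Verdict: Not stationary.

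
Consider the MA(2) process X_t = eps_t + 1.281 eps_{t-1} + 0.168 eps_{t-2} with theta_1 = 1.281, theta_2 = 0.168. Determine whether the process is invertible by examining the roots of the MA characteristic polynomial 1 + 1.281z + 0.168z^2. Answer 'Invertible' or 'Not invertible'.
\text{Not invertible}

The MA(q) characteristic polynomial is P(z) = 1 + 1.281z + 0.168z^2.
Invertibility requires all roots to lie outside the unit circle, i.e. |z| > 1 for every root.
Set 1 + (1.281) z + (0.168) z^2 = 0, i.e. a z^2 + b z + c = 0 with a = 0.168, b = 1.281, c = 1.
Discriminant D = b^2 - 4ac = (1.281)^2 - 4*(0.168)*1 = 1.640961 - (0.672) = 0.968961.
D >= 0, so the roots are real: z = (-b +/- sqrt(D)) / (2a) = (-1.281 +/- 0.984358) / (0.336).
  z_1 = (-1.281 + 0.984358) / (0.336) = -0.8829,   |z_1| = 0.8829.
  z_2 = (-1.281 - 0.984358) / (0.336) = -6.7421,   |z_2| = 6.7421.
Moduli of all roots: 0.8829, 6.7421.
All moduli strictly greater than 1? No.
Verdict: Not invertible.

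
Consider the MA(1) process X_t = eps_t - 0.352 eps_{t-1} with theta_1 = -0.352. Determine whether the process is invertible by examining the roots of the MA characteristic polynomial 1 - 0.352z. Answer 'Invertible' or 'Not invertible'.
\text{Invertible}

The MA(q) characteristic polynomial is P(z) = 1 - 0.352z.
Invertibility requires all roots to lie outside the unit circle, i.e. |z| > 1 for every root.
This is linear in z: 1 + (-0.352) z = 0  =>  z = -1/(-0.352) = 2.840909,  |z| = 2.840909.
Moduli of all roots: 2.8409.
All moduli strictly greater than 1? Yes.
Verdict: Invertible.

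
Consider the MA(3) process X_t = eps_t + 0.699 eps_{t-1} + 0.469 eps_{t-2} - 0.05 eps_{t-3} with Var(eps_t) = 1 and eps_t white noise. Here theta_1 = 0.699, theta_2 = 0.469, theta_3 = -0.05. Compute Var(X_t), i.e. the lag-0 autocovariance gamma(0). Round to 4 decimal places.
\gamma(0) = 1.7111

For an MA(q) process X_t = eps_t + sum_i theta_i eps_{t-i} with
Var(eps_t) = sigma^2, the variance is
  gamma(0) = sigma^2 * (1 + sum_i theta_i^2).
  sum_i theta_i^2 = (0.699)^2 + (0.469)^2 + (-0.05)^2 = 0.488601 + 0.219961 + 0.0025 = 0.711062.
  gamma(0) = 1 * (1 + 0.711062) = 1 * 1.711062 = 1.711062, which rounds to 1.7111.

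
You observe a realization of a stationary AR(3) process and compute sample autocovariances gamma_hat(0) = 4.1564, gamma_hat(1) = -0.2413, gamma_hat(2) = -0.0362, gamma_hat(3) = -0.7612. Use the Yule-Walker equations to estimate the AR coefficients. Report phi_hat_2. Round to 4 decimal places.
\hat\phi_{2} = -0.0230

The Yule-Walker equations for an AR(p) process read, in matrix form,
  Gamma_p phi = r_p,   with   (Gamma_p)_{ij} = gamma(|i - j|),
                       (r_p)_i = gamma(i),   i,j = 1..p.
Substitute the sample gammas (Toeplitz matrix and right-hand side of size 3):
  Gamma_p = [[4.1564, -0.2413, -0.0362], [-0.2413, 4.1564, -0.2413], [-0.0362, -0.2413, 4.1564]]
  r_p     = [-0.2413, -0.0362, -0.7612]
Written out (R1..R3):
  (R1) 4.1564 phi_1 - 0.2413 phi_2 - 0.0362 phi_3 = -0.2413
  (R2) -0.2413 phi_1 + 4.1564 phi_2 - 0.2413 phi_3 = -0.0362
  (R3) -0.0362 phi_1 - 0.2413 phi_2 + 4.1564 phi_3 = -0.7612
Gaussian elimination:
  R2 <- R2 - (-0.2413/4.1564) R1 = R2 - (-0.058055) R1:  4.142391 phi_2 - 0.243402 phi_3 = -0.050209
  R3 <- R3 - (-0.0362/4.1564) R1 = R3 - (-0.008709) R1:  -0.243402 phi_2 + 4.156085 phi_3 = -0.763302
  R3 <- R3 - (-0.243402/4.142391) R2 = R3 - (-0.058759) R2:  4.141783 phi_3 = -0.766252
Back-substitution:
  phi_hat_3 = -0.766252 / 4.141783 = -0.185005
  phi_hat_2 = (-0.050209 - (-0.243402)(-0.185005)) / 4.142391 = -0.022991
  phi_hat_1 = (-0.2413 - (-0.2413)(-0.022991) - (-0.0362)(-0.185005)) / 4.1564 = -0.061001
So phi_hat = [-0.0610, -0.0230, -0.1850].
Therefore phi_hat_2 = -0.0230.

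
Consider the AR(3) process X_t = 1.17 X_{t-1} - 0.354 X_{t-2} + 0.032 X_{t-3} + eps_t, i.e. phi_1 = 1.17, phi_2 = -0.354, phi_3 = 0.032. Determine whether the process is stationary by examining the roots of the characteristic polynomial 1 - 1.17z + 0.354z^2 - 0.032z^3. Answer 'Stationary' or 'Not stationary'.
\text{Stationary}

The AR(p) characteristic polynomial is P(z) = 1 - 1.17z + 0.354z^2 - 0.032z^3.
Stationarity requires all roots to lie outside the unit circle, i.e. |z| > 1 for every root.
Degree 3: look for a simple real root z0 first, then factor out (1 - z/z0) and solve the remaining quadratic.
Testing z0 = 5: P(5) = 1 + (-1.17)(5) + (0.354)(5)^2 + (-0.032)(5)^3
  = 1 + (-5.85) + (8.85) + (-4) = 0.  So z_0 = 5 is a root, |z_0| = 5.
Divide out the factor (1 - 0.2 z) = (1 - z/z0) (since 1/z0 = 0.2):
  P(z) = (1 - 0.2 z)(1 + (-0.97) z + (0.16) z^2)
  [check: z-coef -0.97 - (0.2) = -1.17; z^2-coef 0.16 - (0.2)(-0.97) = 0.354; z^3-coef -(0.2)(0.16) = -0.032.]
Remaining roots from the quadratic factor 1 + (-0.97) z + (0.16) z^2:
  Set 1 + (-0.97) z + (0.16) z^2 = 0, i.e. a z^2 + b z + c = 0 with a = 0.16, b = -0.97, c = 1.
  Discriminant D = b^2 - 4ac = (-0.97)^2 - 4*(0.16)*1 = 0.9409 - (0.64) = 0.3009.
  D >= 0, so the roots are real: z = (-b +/- sqrt(D)) / (2a) = (0.97 +/- 0.548544) / (0.32).
    z_1 = (0.97 + 0.548544) / (0.32) = 4.7454,   |z_1| = 4.7454.
    z_2 = (0.97 - 0.548544) / (0.32) = 1.3171,   |z_2| = 1.3171.
Moduli of all roots: 5.0000, 4.7454, 1.3171.
All moduli strictly greater than 1? Yes.
Verdict: Stationary.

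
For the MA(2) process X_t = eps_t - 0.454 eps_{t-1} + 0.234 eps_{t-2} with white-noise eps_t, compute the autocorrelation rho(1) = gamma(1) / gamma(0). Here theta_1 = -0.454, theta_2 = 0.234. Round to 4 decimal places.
\rho(1) = -0.4443

For an MA(q) process with theta_0 = 1, the autocovariance is
  gamma(k) = sigma^2 * sum_{i=0..q-k} theta_i * theta_{i+k},
and rho(k) = gamma(k) / gamma(0). Sigma^2 cancels.
  numerator   = (1)*(-0.454) + (-0.454)*(0.234) = -0.560236.
  denominator = (1)^2 + (-0.454)^2 + (0.234)^2 = 1.260872.
  rho(1) = -0.560236 / 1.260872 = -0.4443.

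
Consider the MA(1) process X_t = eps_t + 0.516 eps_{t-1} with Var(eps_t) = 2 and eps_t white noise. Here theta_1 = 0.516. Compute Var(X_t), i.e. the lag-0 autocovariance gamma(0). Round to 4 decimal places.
\gamma(0) = 2.5325

For an MA(q) process X_t = eps_t + sum_i theta_i eps_{t-i} with
Var(eps_t) = sigma^2, the variance is
  gamma(0) = sigma^2 * (1 + sum_i theta_i^2).
  sum_i theta_i^2 = (0.516)^2 = 0.266256.
  gamma(0) = 2 * (1 + 0.266256) = 2 * 1.266256 = 2.532512, which rounds to 2.5325.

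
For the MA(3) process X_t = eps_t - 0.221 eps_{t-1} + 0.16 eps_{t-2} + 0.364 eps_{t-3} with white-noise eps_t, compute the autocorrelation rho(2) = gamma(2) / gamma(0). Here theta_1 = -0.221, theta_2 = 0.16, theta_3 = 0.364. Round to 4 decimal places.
\rho(2) = 0.0659

For an MA(q) process with theta_0 = 1, the autocovariance is
  gamma(k) = sigma^2 * sum_{i=0..q-k} theta_i * theta_{i+k},
and rho(k) = gamma(k) / gamma(0). Sigma^2 cancels.
  numerator   = (1)*(0.16) + (-0.221)*(0.364) = 0.079556.
  denominator = (1)^2 + (-0.221)^2 + (0.16)^2 + (0.364)^2 = 1.206937.
  rho(2) = 0.079556 / 1.206937 = 0.0659.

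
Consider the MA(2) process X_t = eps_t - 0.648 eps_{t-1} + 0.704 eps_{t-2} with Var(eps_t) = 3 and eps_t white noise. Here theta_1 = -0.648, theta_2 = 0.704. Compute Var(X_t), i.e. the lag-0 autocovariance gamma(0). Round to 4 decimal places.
\gamma(0) = 5.7466

For an MA(q) process X_t = eps_t + sum_i theta_i eps_{t-i} with
Var(eps_t) = sigma^2, the variance is
  gamma(0) = sigma^2 * (1 + sum_i theta_i^2).
  sum_i theta_i^2 = (-0.648)^2 + (0.704)^2 = 0.419904 + 0.495616 = 0.91552.
  gamma(0) = 3 * (1 + 0.91552) = 3 * 1.91552 = 5.74656, which rounds to 5.7466.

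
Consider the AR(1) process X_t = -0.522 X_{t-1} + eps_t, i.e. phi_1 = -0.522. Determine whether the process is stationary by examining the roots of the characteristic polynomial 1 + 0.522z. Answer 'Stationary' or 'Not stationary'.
\text{Stationary}

The AR(p) characteristic polynomial is P(z) = 1 + 0.522z.
Stationarity requires all roots to lie outside the unit circle, i.e. |z| > 1 for every root.
This is linear in z: 1 + (0.522) z = 0  =>  z = -1/(0.522) = -1.915709,  |z| = 1.915709.
Moduli of all roots: 1.9157.
All moduli strictly greater than 1? Yes.
Verdict: Stationary.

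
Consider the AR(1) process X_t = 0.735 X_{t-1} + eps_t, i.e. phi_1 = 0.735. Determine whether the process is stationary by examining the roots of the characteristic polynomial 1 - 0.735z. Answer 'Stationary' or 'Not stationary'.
\text{Stationary}

The AR(p) characteristic polynomial is P(z) = 1 - 0.735z.
Stationarity requires all roots to lie outside the unit circle, i.e. |z| > 1 for every root.
This is linear in z: 1 + (-0.735) z = 0  =>  z = -1/(-0.735) = 1.360544,  |z| = 1.360544.
Moduli of all roots: 1.3605.
All moduli strictly greater than 1? Yes.
Verdict: Stationary.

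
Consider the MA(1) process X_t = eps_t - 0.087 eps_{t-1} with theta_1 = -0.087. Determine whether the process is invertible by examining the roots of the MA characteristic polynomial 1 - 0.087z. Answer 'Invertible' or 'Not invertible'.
\text{Invertible}

The MA(q) characteristic polynomial is P(z) = 1 - 0.087z.
Invertibility requires all roots to lie outside the unit circle, i.e. |z| > 1 for every root.
This is linear in z: 1 + (-0.087) z = 0  =>  z = -1/(-0.087) = 11.494253,  |z| = 11.494253.
Moduli of all roots: 11.4943.
All moduli strictly greater than 1? Yes.
Verdict: Invertible.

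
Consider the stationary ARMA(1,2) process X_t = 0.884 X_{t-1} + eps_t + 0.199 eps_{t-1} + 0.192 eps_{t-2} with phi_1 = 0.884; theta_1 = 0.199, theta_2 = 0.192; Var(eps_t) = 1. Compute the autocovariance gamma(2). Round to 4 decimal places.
\gamma(2) = 6.9735

Multiply the model equation by X_{t-k} and take expectations. With theta_0 = psi_0 = 1 and psi_j the MA(infinity) weights, this gives
  gamma(k) - sum_i phi_i gamma(k-i) = c_k,
  c_k = sigma^2 * sum_{j=k..q} theta_j psi_{j-k}   (c_k = 0 for k > q),
using gamma(-m) = gamma(m).
psi-weights needed (psi_j = theta_j + sum_i phi_i psi_{j-i}):
  psi_1 = theta_1 + phi_1 = 0.199 + (0.884) = 1.083
  psi_2 = theta_2 + phi_1 psi_1 = 0.192 + (0.884)(1.083) = 1.149372
Right-hand sides:
  c_0 = sigma^2 (1 + theta_1 psi_1 + theta_2 psi_2) = 1 * (1 + (0.199)(1.083) + (0.192)(1.149372)) = 1 * 1.436196 = 1.436196
  c_1 = sigma^2 (theta_1 + theta_2 psi_1) = 1 * (0.199 + (0.192)(1.083)) = 0.406936
  c_2 = sigma^2 theta_2 = 1 * (0.192) = 0.192
Equations for k = 0 and k = 1 (AR order 1):
  gamma(0) = phi_1 gamma(1) + c_0
  gamma(1) = phi_1 gamma(0) + c_1
Substituting the second into the first: gamma(0) (1 - phi_1^2) = c_0 + phi_1 c_1, so
  gamma(0) = (c_0 + phi_1 c_1) / (1 - phi_1^2) = (1.436196 + (0.884)(0.406936)) / (1 - (0.884)^2) = 1.795928 / 0.218544 = 8.217695.
  gamma(1) = phi_1 gamma(0) + c_1 = (0.884)(8.217695) + (0.406936) = 7.671378.
For k = 2: gamma(2) = phi_1 gamma(1) + c_2
  = (0.884)(7.671378) + (0.192) = 6.973498.
Therefore gamma(2) = 6.9735 (to 4 decimal places).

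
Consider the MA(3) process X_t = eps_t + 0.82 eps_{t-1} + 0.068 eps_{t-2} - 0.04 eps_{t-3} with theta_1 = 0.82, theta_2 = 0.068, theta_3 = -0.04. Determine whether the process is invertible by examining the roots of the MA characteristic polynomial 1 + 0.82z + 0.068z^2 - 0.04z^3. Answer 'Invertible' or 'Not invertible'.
\text{Invertible}

The MA(q) characteristic polynomial is P(z) = 1 + 0.82z + 0.068z^2 - 0.04z^3.
Invertibility requires all roots to lie outside the unit circle, i.e. |z| > 1 for every root.
Degree 3: look for a simple real root z0 first, then factor out (1 - z/z0) and solve the remaining quadratic.
Testing z0 = -2.5: P(-2.5) = 1 + (0.82)(-2.5) + (0.068)(-2.5)^2 + (-0.04)(-2.5)^3
  = 1 + (-2.05) + (0.425) + (0.625) = 0.  So z_0 = -2.5 is a root, |z_0| = 2.5.
Divide out the factor (1 + 0.4 z) = (1 - z/z0) (since 1/z0 = -0.4):
  P(z) = (1 + 0.4 z)(1 + (0.42) z + (-0.1) z^2)
  [check: z-coef 0.42 - (-0.4) = 0.82; z^2-coef -0.1 - (-0.4)(0.42) = 0.068; z^3-coef -(-0.4)(-0.1) = -0.04.]
Remaining roots from the quadratic factor 1 + (0.42) z + (-0.1) z^2:
  Set 1 + (0.42) z + (-0.1) z^2 = 0, i.e. a z^2 + b z + c = 0 with a = -0.1, b = 0.42, c = 1.
  Discriminant D = b^2 - 4ac = (0.42)^2 - 4*(-0.1)*1 = 0.1764 - (-0.4) = 0.5764.
  D >= 0, so the roots are real: z = (-b +/- sqrt(D)) / (2a) = (-0.42 +/- 0.75921) / (-0.2).
    z_1 = (-0.42 + 0.75921) / (-0.2) = -1.6961,   |z_1| = 1.6961.
    z_2 = (-0.42 - 0.75921) / (-0.2) = 5.8961,   |z_2| = 5.8961.
Moduli of all roots: 2.5000, 1.6961, 5.8961.
All moduli strictly greater than 1? Yes.
Verdict: Invertible.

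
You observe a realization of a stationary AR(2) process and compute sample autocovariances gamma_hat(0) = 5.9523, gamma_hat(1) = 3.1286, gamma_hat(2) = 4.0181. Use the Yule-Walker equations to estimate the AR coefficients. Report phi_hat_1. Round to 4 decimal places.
\hat\phi_{1} = 0.2360

The Yule-Walker equations for an AR(p) process read, in matrix form,
  Gamma_p phi = r_p,   with   (Gamma_p)_{ij} = gamma(|i - j|),
                       (r_p)_i = gamma(i),   i,j = 1..p.
Substitute the sample gammas (Toeplitz matrix and right-hand side of size 2):
  Gamma_p = [[5.9523, 3.1286], [3.1286, 5.9523]]
  r_p     = [3.1286, 4.0181]
Written out:
  5.9523 phi_1 + 3.1286 phi_2 = 3.1286
  3.1286 phi_1 + 5.9523 phi_2 = 4.0181
Solve by Cramer's rule:
  det = gamma(0)^2 - gamma(1)^2 = (5.9523)^2 - (3.1286)^2 = 35.42987529 - 9.78813796 = 25.64173733
  phi_hat_1 = [gamma(1) gamma(0) - gamma(1) gamma(2)] / det = [(3.1286)(5.9523) - (3.1286)(4.0181)] / 25.64173733 = 6.05133812 / 25.64173733 = 0.236
  phi_hat_2 = [gamma(0) gamma(2) - gamma(1)^2] / det = [(5.9523)(4.0181) - (3.1286)^2] / 25.64173733 = 14.12879867 / 25.64173733 = 0.551
So phi_hat = [0.2360, 0.5510].
Therefore phi_hat_1 = 0.2360.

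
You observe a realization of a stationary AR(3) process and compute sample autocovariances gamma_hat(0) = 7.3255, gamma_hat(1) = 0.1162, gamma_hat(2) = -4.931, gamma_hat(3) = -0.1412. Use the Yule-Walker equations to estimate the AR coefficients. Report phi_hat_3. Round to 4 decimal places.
\hat\phi_{3} = 0.0170

The Yule-Walker equations for an AR(p) process read, in matrix form,
  Gamma_p phi = r_p,   with   (Gamma_p)_{ij} = gamma(|i - j|),
                       (r_p)_i = gamma(i),   i,j = 1..p.
Substitute the sample gammas (Toeplitz matrix and right-hand side of size 3):
  Gamma_p = [[7.3255, 0.1162, -4.931], [0.1162, 7.3255, 0.1162], [-4.931, 0.1162, 7.3255]]
  r_p     = [0.1162, -4.931, -0.1412]
Written out (R1..R3):
  (R1) 7.3255 phi_1 + 0.1162 phi_2 - 4.931 phi_3 = 0.1162
  (R2) 0.1162 phi_1 + 7.3255 phi_2 + 0.1162 phi_3 = -4.931
  (R3) -4.931 phi_1 + 0.1162 phi_2 + 7.3255 phi_3 = -0.1412
Gaussian elimination:
  R2 <- R2 - (0.1162/7.3255) R1 = R2 - (0.015862) R1:  7.323657 phi_2 + 0.194417 phi_3 = -4.932843
  R3 <- R3 - (-4.931/7.3255) R1 = R3 - (-0.673128) R1:  0.194417 phi_2 + 4.006305 phi_3 = -0.062983
  R3 <- R3 - (0.194417/7.323657) R2 = R3 - (0.026547) R2:  4.001144 phi_3 = 0.067967
Back-substitution:
  phi_hat_3 = 0.067967 / 4.001144 = 0.016987
  phi_hat_2 = (-4.932843 - (0.194417)(0.016987)) / 7.323657 = -0.674
  phi_hat_1 = (0.1162 - (0.1162)(-0.674) - (-4.931)(0.016987)) / 7.3255 = 0.037988
So phi_hat = [0.0380, -0.6740, 0.0170].
Therefore phi_hat_3 = 0.0170.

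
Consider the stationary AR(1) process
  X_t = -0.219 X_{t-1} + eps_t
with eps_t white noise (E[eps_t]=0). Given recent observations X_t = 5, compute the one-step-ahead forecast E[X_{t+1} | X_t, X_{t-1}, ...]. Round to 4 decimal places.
E[X_{t+1} \mid \mathcal F_t] = -1.0950

For an AR(p) model X_t = c + sum_i phi_i X_{t-i} + eps_t, the
one-step-ahead conditional mean is
  E[X_{t+1} | X_t, ...] = c + sum_i phi_i X_{t+1-i}.
Substitute known values:
  E[X_{t+1} | ...] = (-0.219) * (5)
                   = -1.0950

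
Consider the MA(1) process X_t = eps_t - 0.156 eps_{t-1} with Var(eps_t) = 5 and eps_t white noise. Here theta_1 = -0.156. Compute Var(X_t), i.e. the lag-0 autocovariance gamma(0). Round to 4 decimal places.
\gamma(0) = 5.1217

For an MA(q) process X_t = eps_t + sum_i theta_i eps_{t-i} with
Var(eps_t) = sigma^2, the variance is
  gamma(0) = sigma^2 * (1 + sum_i theta_i^2).
  sum_i theta_i^2 = (-0.156)^2 = 0.024336.
  gamma(0) = 5 * (1 + 0.024336) = 5 * 1.024336 = 5.12168, which rounds to 5.1217.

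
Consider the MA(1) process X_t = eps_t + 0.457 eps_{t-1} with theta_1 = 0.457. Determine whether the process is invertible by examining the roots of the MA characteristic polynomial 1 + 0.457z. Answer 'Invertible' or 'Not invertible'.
\text{Invertible}

The MA(q) characteristic polynomial is P(z) = 1 + 0.457z.
Invertibility requires all roots to lie outside the unit circle, i.e. |z| > 1 for every root.
This is linear in z: 1 + (0.457) z = 0  =>  z = -1/(0.457) = -2.188184,  |z| = 2.188184.
Moduli of all roots: 2.1882.
All moduli strictly greater than 1? Yes.
Verdict: Invertible.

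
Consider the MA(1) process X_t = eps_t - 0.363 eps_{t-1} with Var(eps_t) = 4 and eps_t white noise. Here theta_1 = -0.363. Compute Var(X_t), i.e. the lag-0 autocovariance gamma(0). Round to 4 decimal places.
\gamma(0) = 4.5271

For an MA(q) process X_t = eps_t + sum_i theta_i eps_{t-i} with
Var(eps_t) = sigma^2, the variance is
  gamma(0) = sigma^2 * (1 + sum_i theta_i^2).
  sum_i theta_i^2 = (-0.363)^2 = 0.131769.
  gamma(0) = 4 * (1 + 0.131769) = 4 * 1.131769 = 4.527076, which rounds to 4.5271.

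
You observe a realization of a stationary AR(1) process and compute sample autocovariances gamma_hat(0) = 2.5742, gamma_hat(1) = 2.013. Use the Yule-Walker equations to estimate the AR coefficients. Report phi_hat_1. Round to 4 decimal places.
\hat\phi_{1} = 0.7820

The Yule-Walker equations for an AR(p) process read, in matrix form,
  Gamma_p phi = r_p,   with   (Gamma_p)_{ij} = gamma(|i - j|),
                       (r_p)_i = gamma(i),   i,j = 1..p.
Substitute the sample gammas (Toeplitz matrix and right-hand side of size 1):
  Gamma_p = [[2.5742]]
  r_p     = [2.013]
With p = 1 this is the single equation gamma(0) phi_1 = gamma(1):
  phi_hat_1 = gamma(1) / gamma(0) = 2.013 / 2.5742 = 0.7820.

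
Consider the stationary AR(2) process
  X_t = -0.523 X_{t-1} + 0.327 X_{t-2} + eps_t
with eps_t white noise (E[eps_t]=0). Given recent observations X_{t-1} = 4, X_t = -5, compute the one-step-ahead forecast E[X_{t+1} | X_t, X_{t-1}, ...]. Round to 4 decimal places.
E[X_{t+1} \mid \mathcal F_t] = 3.9230

For an AR(p) model X_t = c + sum_i phi_i X_{t-i} + eps_t, the
one-step-ahead conditional mean is
  E[X_{t+1} | X_t, ...] = c + sum_i phi_i X_{t+1-i}.
Substitute known values:
  E[X_{t+1} | ...] = (-0.523) * (-5) + (0.327) * (4)
                   = 3.9230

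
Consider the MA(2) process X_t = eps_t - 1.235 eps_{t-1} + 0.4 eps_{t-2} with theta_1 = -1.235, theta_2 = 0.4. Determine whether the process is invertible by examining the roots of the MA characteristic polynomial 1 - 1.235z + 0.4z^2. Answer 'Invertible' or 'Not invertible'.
\text{Invertible}

The MA(q) characteristic polynomial is P(z) = 1 - 1.235z + 0.4z^2.
Invertibility requires all roots to lie outside the unit circle, i.e. |z| > 1 for every root.
Set 1 + (-1.235) z + (0.4) z^2 = 0, i.e. a z^2 + b z + c = 0 with a = 0.4, b = -1.235, c = 1.
Discriminant D = b^2 - 4ac = (-1.235)^2 - 4*(0.4)*1 = 1.525225 - (1.6) = -0.074775.
D < 0, so the roots are the complex-conjugate pair z = (-b +/- i sqrt(-D)) / (2a) = 1.5437 +/- 0.3418i.
For a conjugate pair |z|^2 = z * conj(z) = (product of roots) = c/a = 1/(0.4) = 2.5, so |z| = sqrt(2.5) = 1.5811 for both roots.
Moduli of all roots: 1.5811, 1.5811.
All moduli strictly greater than 1? Yes.
Verdict: Invertible.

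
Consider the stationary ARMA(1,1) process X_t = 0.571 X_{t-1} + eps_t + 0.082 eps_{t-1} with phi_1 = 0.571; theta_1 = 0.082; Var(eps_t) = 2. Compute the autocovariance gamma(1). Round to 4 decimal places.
\gamma(1) = 2.0285

Multiply the model equation by X_{t-k} and take expectations. With theta_0 = psi_0 = 1 and psi_j the MA(infinity) weights, this gives
  gamma(k) - sum_i phi_i gamma(k-i) = c_k,
  c_k = sigma^2 * sum_{j=k..q} theta_j psi_{j-k}   (c_k = 0 for k > q),
using gamma(-m) = gamma(m).
psi-weights needed (psi_j = theta_j + sum_i phi_i psi_{j-i}):
  psi_1 = theta_1 + phi_1 = 0.082 + (0.571) = 0.653
Right-hand sides:
  c_0 = sigma^2 (1 + theta_1 psi_1) = 2 * (1 + (0.082)(0.653)) = 2 * 1.053546 = 2.107092
  c_1 = sigma^2 theta_1 = 2 * (0.082) = 0.164
  c_2 = 0
Equations for k = 0 and k = 1 (AR order 1):
  gamma(0) = phi_1 gamma(1) + c_0
  gamma(1) = phi_1 gamma(0) + c_1
Substituting the second into the first: gamma(0) (1 - phi_1^2) = c_0 + phi_1 c_1, so
  gamma(0) = (c_0 + phi_1 c_1) / (1 - phi_1^2) = (2.107092 + (0.571)(0.164)) / (1 - (0.571)^2) = 2.200736 / 0.673959 = 3.265386.
  gamma(1) = phi_1 gamma(0) + c_1 = (0.571)(3.265386) + (0.164) = 2.028535.
Therefore gamma(1) = 2.0285 (to 4 decimal places).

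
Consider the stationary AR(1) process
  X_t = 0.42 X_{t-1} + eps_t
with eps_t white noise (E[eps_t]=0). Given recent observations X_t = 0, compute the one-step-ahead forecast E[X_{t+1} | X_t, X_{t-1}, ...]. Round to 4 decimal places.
E[X_{t+1} \mid \mathcal F_t] = 0.0000

For an AR(p) model X_t = c + sum_i phi_i X_{t-i} + eps_t, the
one-step-ahead conditional mean is
  E[X_{t+1} | X_t, ...] = c + sum_i phi_i X_{t+1-i}.
Substitute known values:
  E[X_{t+1} | ...] = (0.42) * (0)
                   = 0.0000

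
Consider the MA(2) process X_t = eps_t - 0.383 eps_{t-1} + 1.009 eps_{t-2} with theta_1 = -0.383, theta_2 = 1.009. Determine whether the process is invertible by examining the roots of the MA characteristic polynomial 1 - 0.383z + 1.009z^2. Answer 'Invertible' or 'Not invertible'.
\text{Not invertible}

The MA(q) characteristic polynomial is P(z) = 1 - 0.383z + 1.009z^2.
Invertibility requires all roots to lie outside the unit circle, i.e. |z| > 1 for every root.
Set 1 + (-0.383) z + (1.009) z^2 = 0, i.e. a z^2 + b z + c = 0 with a = 1.009, b = -0.383, c = 1.
Discriminant D = b^2 - 4ac = (-0.383)^2 - 4*(1.009)*1 = 0.146689 - (4.036) = -3.889311.
D < 0, so the roots are the complex-conjugate pair z = (-b +/- i sqrt(-D)) / (2a) = 0.1898 +/- 0.9773i.
For a conjugate pair |z|^2 = z * conj(z) = (product of roots) = c/a = 1/(1.009) = 0.99108, so |z| = sqrt(0.99108) = 0.9955 for both roots.
Moduli of all roots: 0.9955, 0.9955.
All moduli strictly greater than 1? No.
Verdict: Not invertible.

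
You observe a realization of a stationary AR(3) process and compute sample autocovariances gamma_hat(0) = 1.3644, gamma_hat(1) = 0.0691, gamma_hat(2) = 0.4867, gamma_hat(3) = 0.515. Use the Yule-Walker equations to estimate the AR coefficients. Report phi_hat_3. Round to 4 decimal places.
\hat\phi_{3} = 0.3990

The Yule-Walker equations for an AR(p) process read, in matrix form,
  Gamma_p phi = r_p,   with   (Gamma_p)_{ij} = gamma(|i - j|),
                       (r_p)_i = gamma(i),   i,j = 1..p.
Substitute the sample gammas (Toeplitz matrix and right-hand side of size 3):
  Gamma_p = [[1.3644, 0.0691, 0.4867], [0.0691, 1.3644, 0.0691], [0.4867, 0.0691, 1.3644]]
  r_p     = [0.0691, 0.4867, 0.515]
Written out (R1..R3):
  (R1) 1.3644 phi_1 + 0.0691 phi_2 + 0.4867 phi_3 = 0.0691
  (R2) 0.0691 phi_1 + 1.3644 phi_2 + 0.0691 phi_3 = 0.4867
  (R3) 0.4867 phi_1 + 0.0691 phi_2 + 1.3644 phi_3 = 0.515
Gaussian elimination:
  R2 <- R2 - (0.0691/1.3644) R1 = R2 - (0.050645) R1:  1.3609 phi_2 + 0.044451 phi_3 = 0.4832
  R3 <- R3 - (0.4867/1.3644) R1 = R3 - (0.356714) R1:  0.044451 phi_2 + 1.190788 phi_3 = 0.490351
  R3 <- R3 - (0.044451/1.3609) R2 = R3 - (0.032663) R2:  1.189336 phi_3 = 0.474568
Back-substitution:
  phi_hat_3 = 0.474568 / 1.189336 = 0.39902
  phi_hat_2 = (0.4832 - (0.044451)(0.39902)) / 1.3609 = 0.342026
  phi_hat_1 = (0.0691 - (0.0691)(0.342026) - (0.4867)(0.39902)) / 1.3644 = -0.109013
So phi_hat = [-0.1090, 0.3420, 0.3990].
Therefore phi_hat_3 = 0.3990.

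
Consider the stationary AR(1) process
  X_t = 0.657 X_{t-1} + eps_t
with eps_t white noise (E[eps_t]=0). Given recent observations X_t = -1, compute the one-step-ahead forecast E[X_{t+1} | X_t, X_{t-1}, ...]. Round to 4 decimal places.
E[X_{t+1} \mid \mathcal F_t] = -0.6570

For an AR(p) model X_t = c + sum_i phi_i X_{t-i} + eps_t, the
one-step-ahead conditional mean is
  E[X_{t+1} | X_t, ...] = c + sum_i phi_i X_{t+1-i}.
Substitute known values:
  E[X_{t+1} | ...] = (0.657) * (-1)
                   = -0.6570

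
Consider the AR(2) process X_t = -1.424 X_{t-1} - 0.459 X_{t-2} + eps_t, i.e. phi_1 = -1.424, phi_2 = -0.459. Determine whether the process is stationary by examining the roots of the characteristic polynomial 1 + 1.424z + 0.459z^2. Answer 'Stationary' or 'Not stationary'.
\text{Stationary}

The AR(p) characteristic polynomial is P(z) = 1 + 1.424z + 0.459z^2.
Stationarity requires all roots to lie outside the unit circle, i.e. |z| > 1 for every root.
Set 1 + (1.424) z + (0.459) z^2 = 0, i.e. a z^2 + b z + c = 0 with a = 0.459, b = 1.424, c = 1.
Discriminant D = b^2 - 4ac = (1.424)^2 - 4*(0.459)*1 = 2.027776 - (1.836) = 0.191776.
D >= 0, so the roots are real: z = (-b +/- sqrt(D)) / (2a) = (-1.424 +/- 0.437922) / (0.918).
  z_1 = (-1.424 + 0.437922) / (0.918) = -1.0742,   |z_1| = 1.0742.
  z_2 = (-1.424 - 0.437922) / (0.918) = -2.0282,   |z_2| = 2.0282.
Moduli of all roots: 1.0742, 2.0282.
All moduli strictly greater than 1? Yes.
Verdict: Stationary.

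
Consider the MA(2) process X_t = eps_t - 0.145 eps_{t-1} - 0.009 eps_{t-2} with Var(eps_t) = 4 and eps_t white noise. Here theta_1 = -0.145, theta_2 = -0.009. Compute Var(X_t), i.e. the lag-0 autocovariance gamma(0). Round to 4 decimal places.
\gamma(0) = 4.0844

For an MA(q) process X_t = eps_t + sum_i theta_i eps_{t-i} with
Var(eps_t) = sigma^2, the variance is
  gamma(0) = sigma^2 * (1 + sum_i theta_i^2).
  sum_i theta_i^2 = (-0.145)^2 + (-0.009)^2 = 0.021025 + 0.000081 = 0.021106.
  gamma(0) = 4 * (1 + 0.021106) = 4 * 1.021106 = 4.084424, which rounds to 4.0844.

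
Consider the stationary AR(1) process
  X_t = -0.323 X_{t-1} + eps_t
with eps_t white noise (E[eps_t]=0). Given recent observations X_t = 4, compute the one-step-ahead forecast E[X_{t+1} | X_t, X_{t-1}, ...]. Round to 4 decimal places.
E[X_{t+1} \mid \mathcal F_t] = -1.2920

For an AR(p) model X_t = c + sum_i phi_i X_{t-i} + eps_t, the
one-step-ahead conditional mean is
  E[X_{t+1} | X_t, ...] = c + sum_i phi_i X_{t+1-i}.
Substitute known values:
  E[X_{t+1} | ...] = (-0.323) * (4)
                   = -1.2920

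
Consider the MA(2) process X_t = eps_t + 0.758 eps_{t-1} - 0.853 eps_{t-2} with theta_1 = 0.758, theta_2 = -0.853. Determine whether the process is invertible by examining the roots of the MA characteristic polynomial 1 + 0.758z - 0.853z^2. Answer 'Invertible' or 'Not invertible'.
\text{Not invertible}

The MA(q) characteristic polynomial is P(z) = 1 + 0.758z - 0.853z^2.
Invertibility requires all roots to lie outside the unit circle, i.e. |z| > 1 for every root.
Set 1 + (0.758) z + (-0.853) z^2 = 0, i.e. a z^2 + b z + c = 0 with a = -0.853, b = 0.758, c = 1.
Discriminant D = b^2 - 4ac = (0.758)^2 - 4*(-0.853)*1 = 0.574564 - (-3.412) = 3.986564.
D >= 0, so the roots are real: z = (-b +/- sqrt(D)) / (2a) = (-0.758 +/- 1.996638) / (-1.706).
  z_1 = (-0.758 + 1.996638) / (-1.706) = -0.726,   |z_1| = 0.726.
  z_2 = (-0.758 - 1.996638) / (-1.706) = 1.6147,   |z_2| = 1.6147.
Moduli of all roots: 0.7260, 1.6147.
All moduli strictly greater than 1? No.
Verdict: Not invertible.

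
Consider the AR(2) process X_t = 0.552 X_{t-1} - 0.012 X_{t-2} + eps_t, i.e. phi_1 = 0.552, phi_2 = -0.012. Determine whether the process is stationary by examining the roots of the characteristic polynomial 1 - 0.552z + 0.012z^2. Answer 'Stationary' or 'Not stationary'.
\text{Stationary}

The AR(p) characteristic polynomial is P(z) = 1 - 0.552z + 0.012z^2.
Stationarity requires all roots to lie outside the unit circle, i.e. |z| > 1 for every root.
Set 1 + (-0.552) z + (0.012) z^2 = 0, i.e. a z^2 + b z + c = 0 with a = 0.012, b = -0.552, c = 1.
Discriminant D = b^2 - 4ac = (-0.552)^2 - 4*(0.012)*1 = 0.304704 - (0.048) = 0.256704.
D >= 0, so the roots are real: z = (-b +/- sqrt(D)) / (2a) = (0.552 +/- 0.50666) / (0.024).
  z_1 = (0.552 + 0.50666) / (0.024) = 44.1108,   |z_1| = 44.1108.
  z_2 = (0.552 - 0.50666) / (0.024) = 1.8892,   |z_2| = 1.8892.
Moduli of all roots: 44.1108, 1.8892.
All moduli strictly greater than 1? Yes.
Verdict: Stationary.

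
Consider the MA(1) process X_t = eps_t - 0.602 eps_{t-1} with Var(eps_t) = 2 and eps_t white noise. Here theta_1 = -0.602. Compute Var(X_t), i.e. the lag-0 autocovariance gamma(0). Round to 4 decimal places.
\gamma(0) = 2.7248

For an MA(q) process X_t = eps_t + sum_i theta_i eps_{t-i} with
Var(eps_t) = sigma^2, the variance is
  gamma(0) = sigma^2 * (1 + sum_i theta_i^2).
  sum_i theta_i^2 = (-0.602)^2 = 0.362404.
  gamma(0) = 2 * (1 + 0.362404) = 2 * 1.362404 = 2.724808, which rounds to 2.7248.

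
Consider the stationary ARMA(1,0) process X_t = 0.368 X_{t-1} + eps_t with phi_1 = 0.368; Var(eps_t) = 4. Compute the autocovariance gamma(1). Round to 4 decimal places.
\gamma(1) = 1.7026

Multiply the model equation by X_{t-k} and take expectations. With theta_0 = psi_0 = 1 and psi_j the MA(infinity) weights, this gives
  gamma(k) - sum_i phi_i gamma(k-i) = c_k,
  c_k = sigma^2 * sum_{j=k..q} theta_j psi_{j-k}   (c_k = 0 for k > q),
using gamma(-m) = gamma(m).
Pure AR (q = 0): c_0 = sigma^2 = 4, c_k = 0 for k >= 1.
Equations for k = 0 and k = 1 (AR order 1):
  gamma(0) = phi_1 gamma(1) + c_0
  gamma(1) = phi_1 gamma(0) + c_1
Substituting the second into the first: gamma(0) (1 - phi_1^2) = c_0 + phi_1 c_1, so
  gamma(0) = c_0 / (1 - phi_1^2) = 4 / (1 - (0.368)^2) = 4 / 0.864576 = 4.626545.
  gamma(1) = phi_1 gamma(0) = (0.368)(4.626545) = 1.702569.
Therefore gamma(1) = 1.7026 (to 4 decimal places).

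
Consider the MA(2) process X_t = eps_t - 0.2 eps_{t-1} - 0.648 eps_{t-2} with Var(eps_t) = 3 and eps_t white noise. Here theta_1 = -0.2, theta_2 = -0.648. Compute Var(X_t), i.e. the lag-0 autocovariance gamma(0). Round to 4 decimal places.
\gamma(0) = 4.3797

For an MA(q) process X_t = eps_t + sum_i theta_i eps_{t-i} with
Var(eps_t) = sigma^2, the variance is
  gamma(0) = sigma^2 * (1 + sum_i theta_i^2).
  sum_i theta_i^2 = (-0.2)^2 + (-0.648)^2 = 0.04 + 0.419904 = 0.459904.
  gamma(0) = 3 * (1 + 0.459904) = 3 * 1.459904 = 4.379712, which rounds to 4.3797.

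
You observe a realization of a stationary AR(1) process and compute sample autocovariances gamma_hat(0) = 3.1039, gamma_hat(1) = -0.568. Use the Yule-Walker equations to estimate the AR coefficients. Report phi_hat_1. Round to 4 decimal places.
\hat\phi_{1} = -0.1830

The Yule-Walker equations for an AR(p) process read, in matrix form,
  Gamma_p phi = r_p,   with   (Gamma_p)_{ij} = gamma(|i - j|),
                       (r_p)_i = gamma(i),   i,j = 1..p.
Substitute the sample gammas (Toeplitz matrix and right-hand side of size 1):
  Gamma_p = [[3.1039]]
  r_p     = [-0.568]
With p = 1 this is the single equation gamma(0) phi_1 = gamma(1):
  phi_hat_1 = gamma(1) / gamma(0) = -0.568 / 3.1039 = -0.1830.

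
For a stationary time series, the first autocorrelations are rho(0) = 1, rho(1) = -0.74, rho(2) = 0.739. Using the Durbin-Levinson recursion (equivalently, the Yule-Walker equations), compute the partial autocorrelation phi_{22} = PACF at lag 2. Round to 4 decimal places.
\phi_{22} = 0.4231

The PACF at lag k is phi_{kk}, the last component of the solution
to the Yule-Walker system G_k phi = r_k where
  (G_k)_{ij} = rho(|i - j|), (r_k)_i = rho(i), i,j = 1..k.
Equivalently, Durbin-Levinson gives phi_{kk} iteratively:
  phi_{11} = rho(1)
  phi_{kk} = [rho(k) - sum_{j=1..k-1} phi_{k-1,j} rho(k-j)]
            / [1 - sum_{j=1..k-1} phi_{k-1,j} rho(j)],
  phi_{k,j} = phi_{k-1,j} - phi_{kk} phi_{k-1,k-j},  j = 1..k-1.
Step k = 1:
  phi_11 = rho(1) = -0.74.
Step k = 2:
  phi_22 = [rho(2) - phi_11 rho(1)] / [1 - phi_11 rho(1)] = [0.739 - (-0.74)(-0.74)] / [1 - (-0.74)(-0.74)]
         = 0.1914 / 0.4524 = 0.4231.
Therefore phi_{22} = 0.4231.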